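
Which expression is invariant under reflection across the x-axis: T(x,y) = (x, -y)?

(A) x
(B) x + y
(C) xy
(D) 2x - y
A

The map is reflection across the x-axis: T(x,y) = (x, -y).
Substitute the transformed coordinates into each option and compare with the original:
(A) x  ->  (x) = x   [equals x: invariant]
(B) x + y  ->  (x) + (-y) = x - y   [differs from x + y: not invariant]
(C) xy  ->  (x)(-y) = -xy   [differs from xy: not invariant]
(D) 2x - y  ->  2(x) - (-y) = 2x + y   [differs from 2x - y: not invariant]

Only option (A), x, is unchanged by the transformation.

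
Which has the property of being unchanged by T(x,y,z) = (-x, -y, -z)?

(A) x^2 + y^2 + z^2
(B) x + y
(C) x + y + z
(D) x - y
A

Apply T(x,y,z) = (-x, -y, -z) to each option, i.e. replace (x, y, z) by the transformed coordinates.
Substitute the transformed coordinates into each option and compare with the original:
(A) x^2 + y^2 + z^2  ->  (-x)^2 + (-y)^2 + (-z)^2 = x^2 + y^2 + z^2   [equals x^2 + y^2 + z^2: invariant]
(B) x + y  ->  (-x) + (-y) = -x - y   [differs from x + y: not invariant]
(C) x + y + z  ->  (-x) + (-y) + (-z) = -x - y - z   [differs from x + y + z: not invariant]
(D) x - y  ->  (-x) - (-y) = -x + y   [differs from x - y: not invariant]

Only option (A), x^2 + y^2 + z^2, is unchanged by the transformation.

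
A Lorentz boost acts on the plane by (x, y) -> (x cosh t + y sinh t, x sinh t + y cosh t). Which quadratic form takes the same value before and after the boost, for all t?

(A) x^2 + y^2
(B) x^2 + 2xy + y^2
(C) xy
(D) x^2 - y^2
D

Write x' = x cosh t + y sinh t, y' = x sinh t + y cosh t and substitute into each option:
(A) x^2 + y^2: (x cosh t + y sinh t)^2 + (x sinh t + y cosh t)^2 = (x^2 + y^2)(cosh^2 t + sinh^2 t) + 4xy sinh t cosh t = (x^2 + y^2) cosh 2t + 2xy sinh 2t   [not invariant for t != 0]
(B) x^2 + 2xy + y^2: (x' + y')^2 with x' + y' = (x + y)(cosh t + sinh t) = (x + y)e^t, so it becomes (x + y)^2 e^(2t)   [not invariant for t != 0]
(C) xy: (x cosh t + y sinh t)(x sinh t + y cosh t) = xy(cosh^2 t + sinh^2 t) + (x^2 + y^2) sinh t cosh t = xy cosh 2t + (x^2 + y^2)(sinh 2t)/2   [not invariant for t != 0]
(D) x^2 - y^2: (x cosh t + y sinh t)^2 - (x sinh t + y cosh t)^2 = x^2(cosh^2 t - sinh^2 t) + 2xy(cosh t sinh t - sinh t cosh t) + y^2(sinh^2 t - cosh^2 t) = x^2 - y^2   [invariant, using cosh^2 t - sinh^2 t = 1]

Only (D) x^2 - y^2 is unchanged; it is the Minkowski form preserved by Lorentz boosts, just as x^2 + y^2 is preserved by ordinary rotations.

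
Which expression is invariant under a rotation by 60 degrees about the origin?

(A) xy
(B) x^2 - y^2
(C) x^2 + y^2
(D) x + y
C

A rotation by 60 degrees sends (x, y) to (x/2 - sqrt(3)y/2, sqrt(3)x/2 + y/2).
Substitute the transformed coordinates into each option and compare with the original:
(A) xy  ->  (x/2 - sqrt(3)y/2)(sqrt(3)x/2 + y/2) = sqrt(3)x^2/4 - xy/2 - sqrt(3)y^2/4   [differs from xy: not invariant]
(B) x^2 - y^2  ->  (x/2 - sqrt(3)y/2)^2 - (sqrt(3)x/2 + y/2)^2 = -x^2/2 - sqrt(3)xy + y^2/2   [differs from x^2 - y^2: not invariant]
(C) x^2 + y^2  ->  (x/2 - sqrt(3)y/2)^2 + (sqrt(3)x/2 + y/2)^2 = x^2 + y^2   [equals x^2 + y^2: invariant]
(D) x + y  ->  (x/2 - sqrt(3)y/2) + (sqrt(3)x/2 + y/2) = x/2 + sqrt(3)x/2 - sqrt(3)y/2 + y/2   [differs from x + y: not invariant]

Only option (C), x^2 + y^2, is unchanged by the transformation.
Geometrically, x^2 + y^2 is the squared distance from the origin, which every rotation about the origin preserves.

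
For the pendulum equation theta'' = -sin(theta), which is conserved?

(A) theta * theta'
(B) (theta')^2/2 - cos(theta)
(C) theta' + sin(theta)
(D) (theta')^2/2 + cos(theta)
B

A first integral I satisfies dI/dt = 0 along every solution. Differentiate each option and use the equation of motion:
(A) d/dt[theta * theta'] = (theta')^2 + theta theta'' = (theta')^2 - theta sin(theta), not identically 0
(B) d/dt[(theta')^2/2 - cos(theta)] = theta' theta'' + sin(theta) theta' = theta'(-sin(theta)) + theta' sin(theta) = 0
(C) d/dt[theta' + sin(theta)] = theta'' + cos(theta) theta' = -sin(theta) + theta' cos(theta), not identically 0
(D) d/dt[(theta')^2/2 + cos(theta)] = theta' theta'' - sin(theta) theta' = -2 theta' sin(theta), not identically 0

Only (B) has zero time-derivative. This is the total energy: kinetic (theta')^2/2 plus potential -cos(theta).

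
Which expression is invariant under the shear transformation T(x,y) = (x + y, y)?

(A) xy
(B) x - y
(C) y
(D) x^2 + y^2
C

Under the shear T(x,y) = (x + y, y):
Substitute the transformed coordinates into each option and compare with the original:
(A) xy  ->  (x + y)(y) = xy + y^2   [differs from xy: not invariant]
(B) x - y  ->  (x + y) - (y) = x   [differs from x - y: not invariant]
(C) y  ->  (y) = y   [equals y: invariant]
(D) x^2 + y^2  ->  (x + y)^2 + (y)^2 = x^2 + 2xy + 2y^2   [differs from x^2 + y^2: not invariant]

Only option (C), y, is unchanged by the transformation.
A horizontal shear moves points parallel to the x-axis, so the y-coordinate (and any function of y alone) is unchanged.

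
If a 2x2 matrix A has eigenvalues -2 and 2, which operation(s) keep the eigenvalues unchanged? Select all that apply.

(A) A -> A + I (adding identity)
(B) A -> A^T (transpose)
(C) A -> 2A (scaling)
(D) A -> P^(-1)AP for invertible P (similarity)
B and D

Eigenvalues are preserved by:
1. Similarity transformations: A -> P^(-1)AP (same characteristic polynomial)
2. Transpose: A^T has the same eigenvalues as A

Eigenvalues are NOT preserved by:
- Adding identity: eigenvalues become -2+1, 2+1
- Scaling: eigenvalues become -4, 4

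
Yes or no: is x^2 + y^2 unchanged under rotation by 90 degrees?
Yes

Applying rotation by 90 degrees: x' = x*cos(90 degrees) - y*sin(90 degrees) = -y, y' = x*sin(90 degrees) + y*cos(90 degrees) = x

Substituting into x^2 + y^2:
(-y)^2 + (x)^2
= x^2 + y^2

This equals the original expression x^2 + y^2, so it IS invariant.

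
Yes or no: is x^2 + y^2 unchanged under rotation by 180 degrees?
Yes

Applying rotation by 180 degrees: x' = x*cos(180 degrees) - y*sin(180 degrees) = -x, y' = x*sin(180 degrees) + y*cos(180 degrees) = -y

Substituting into x^2 + y^2:
(-x)^2 + (-y)^2
= x^2 + y^2

This equals the original expression x^2 + y^2, so it IS invariant.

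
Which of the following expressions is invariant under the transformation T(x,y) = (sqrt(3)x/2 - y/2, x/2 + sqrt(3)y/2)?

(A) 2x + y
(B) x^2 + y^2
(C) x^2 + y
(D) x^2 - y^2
B

An expression E(x,y) is invariant under T if E(T(x,y)) = E(x,y). Here T(x,y) = (sqrt(3)x/2 - y/2, x/2 + sqrt(3)y/2).
Substitute the transformed coordinates into each option and compare with the original:
(A) 2x + y  ->  2(sqrt(3)x/2 - y/2) + (x/2 + sqrt(3)y/2) = x/2 + sqrt(3)x - y + sqrt(3)y/2   [differs from 2x + y: not invariant]
(B) x^2 + y^2  ->  (sqrt(3)x/2 - y/2)^2 + (x/2 + sqrt(3)y/2)^2 = x^2 + y^2   [equals x^2 + y^2: invariant]
(C) x^2 + y  ->  (sqrt(3)x/2 - y/2)^2 + (x/2 + sqrt(3)y/2) = 3x^2/4 - sqrt(3)xy/2 + x/2 + y^2/4 + sqrt(3)y/2   [differs from x^2 + y: not invariant]
(D) x^2 - y^2  ->  (sqrt(3)x/2 - y/2)^2 - (x/2 + sqrt(3)y/2)^2 = x^2/2 - sqrt(3)xy - y^2/2   [differs from x^2 - y^2: not invariant]

Only option (B), x^2 + y^2, is unchanged by the transformation.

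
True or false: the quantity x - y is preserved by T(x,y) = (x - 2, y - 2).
True

Substitute T(x,y) = (x - 2, y - 2) into the expression and compare with the original.

Original: x - y
After applying T: (x - 2) - (y - 2) = x - y

This is identical to the original x - y, so the expression is invariant.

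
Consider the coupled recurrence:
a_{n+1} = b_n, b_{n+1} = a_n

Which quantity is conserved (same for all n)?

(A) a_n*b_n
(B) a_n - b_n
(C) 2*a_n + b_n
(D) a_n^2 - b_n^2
A

Replace a_n by a_{n+1} = b_n and b_n by b_{n+1} = a_n in each option and simplify:
(A) a_n*b_n  ->  (b_n)*(a_n) = a_n*b_n   [conserved]
(B) a_n - b_n  ->  (b_n) - (a_n) = -a_n + b_n   [not conserved]
(C) 2*a_n + b_n  ->  2*(b_n) + (a_n) = a_n + 2*b_n   [not conserved]
(D) a_n^2 - b_n^2  ->  (b_n)^2 - (a_n)^2 = -a_n^2 + b_n^2   [not conserved]

Only (A) a_n*b_n returns to itself after one step, so it is the conserved quantity.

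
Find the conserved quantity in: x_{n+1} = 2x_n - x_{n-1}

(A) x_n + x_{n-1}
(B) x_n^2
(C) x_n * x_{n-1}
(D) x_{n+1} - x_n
D

For the recurrence x_{n+1} = 2x_n - x_{n-1}:

If x_{n+1} = 2x_n - x_{n-1}, then:
x_{n+1} - x_n = x_n - x_{n-1}
The first difference is constant throughout the sequence.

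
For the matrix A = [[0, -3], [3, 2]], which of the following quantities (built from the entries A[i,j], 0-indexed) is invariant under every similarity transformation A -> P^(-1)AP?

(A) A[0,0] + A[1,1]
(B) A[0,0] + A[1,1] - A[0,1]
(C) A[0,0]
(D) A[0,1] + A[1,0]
A

A[0,0] + A[1,1] is the trace of A. By the cyclic property of the trace, tr(P^(-1)AP) = tr(APP^(-1)) = tr(A), so it is the same for every matrix similar to A.

The other combinations are not similarity invariants. For example, take P = [[1, 2], [0, 1]] (det P = 1), so P^(-1) = [[1, -2], [0, 1]] and
B = P^(-1)AP = [[-6, -19], [3, 8]].
Evaluating each option on A and on B:
(A) A[0,0] + A[1,1]: 2 for A, 2 for B -> unchanged
(B) A[0,0] + A[1,1] - A[0,1]: 5 for A, 21 for B -> changes
(C) A[0,0]: 0 for A, -6 for B -> changes
(D) A[0,1] + A[1,0]: 0 for A, -16 for B -> changes

Only (A) A[0,0] + A[1,1] = 2 survives (and it does so for every P, not just this one), so it is the invariant.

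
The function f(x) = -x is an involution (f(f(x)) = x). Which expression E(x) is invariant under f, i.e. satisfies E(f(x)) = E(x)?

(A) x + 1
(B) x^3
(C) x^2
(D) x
C

Replace x by f(x) = -x in each option and simplify. As a quick numerical cross-check, also compare E(3) with E(f(3)) = E(-3).

(A) x + 1  ->  (-x) + 1 = 1 - x; check: E(3) = 4 but E(-3) = -2.   [not invariant]
(B) x^3  ->  (-x)^3 = -x^3; check: E(3) = 27 but E(-3) = -27.   [not invariant]
(C) x^2  ->  (-x)^2, which simplifies back to x^2; check: E(3) = 9, E(-3) = 9.   [invariant]
(D) x  ->  (-x) = -x; check: E(3) = 3 but E(-3) = -3.   [not invariant]

Only (C) is unchanged. E is symmetric under swapping x with f(x) = -x, which is exactly what an involution does.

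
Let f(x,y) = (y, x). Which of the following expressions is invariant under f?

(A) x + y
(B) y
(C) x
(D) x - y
A

For f(x,y) = (y, x):
After applying f: x' = y, y' = x. So x' + y' = y + x = x + y.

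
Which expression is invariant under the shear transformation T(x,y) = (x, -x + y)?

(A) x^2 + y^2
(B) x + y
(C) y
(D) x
D

Under the shear T(x,y) = (x, -x + y):
Substitute the transformed coordinates into each option and compare with the original:
(A) x^2 + y^2  ->  (x)^2 + (-x + y)^2 = 2x^2 - 2xy + y^2   [differs from x^2 + y^2: not invariant]
(B) x + y  ->  (x) + (-x + y) = y   [differs from x + y: not invariant]
(C) y  ->  (-x + y) = -x + y   [differs from y: not invariant]
(D) x  ->  (x) = x   [equals x: invariant]

Only option (D), x, is unchanged by the transformation.
A vertical shear moves points parallel to the y-axis, so the x-coordinate (and any function of x alone) is unchanged.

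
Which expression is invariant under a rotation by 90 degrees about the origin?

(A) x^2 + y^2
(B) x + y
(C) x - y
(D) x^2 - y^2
A

A rotation by 90 degrees sends (x, y) to (-y, x).
Substitute the transformed coordinates into each option and compare with the original:
(A) x^2 + y^2  ->  (-y)^2 + (x)^2 = x^2 + y^2   [equals x^2 + y^2: invariant]
(B) x + y  ->  (-y) + (x) = x - y   [differs from x + y: not invariant]
(C) x - y  ->  (-y) - (x) = -x - y   [differs from x - y: not invariant]
(D) x^2 - y^2  ->  (-y)^2 - (x)^2 = -x^2 + y^2   [differs from x^2 - y^2: not invariant]

Only option (A), x^2 + y^2, is unchanged by the transformation.
Geometrically, x^2 + y^2 is the squared distance from the origin, which every rotation about the origin preserves.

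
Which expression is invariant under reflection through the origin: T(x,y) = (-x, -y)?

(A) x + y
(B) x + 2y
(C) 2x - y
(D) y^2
D

The map is reflection through the origin: T(x,y) = (-x, -y).
Substitute the transformed coordinates into each option and compare with the original:
(A) x + y  ->  (-x) + (-y) = -x - y   [differs from x + y: not invariant]
(B) x + 2y  ->  (-x) + 2(-y) = -x - 2y   [differs from x + 2y: not invariant]
(C) 2x - y  ->  2(-x) - (-y) = -2x + y   [differs from 2x - y: not invariant]
(D) y^2  ->  (-y)^2 = y^2   [equals y^2: invariant]

Only option (D), y^2, is unchanged by the transformation.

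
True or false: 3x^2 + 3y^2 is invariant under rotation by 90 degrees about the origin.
True

Applying rotation by 90 degrees: x' = x*cos(90 degrees) - y*sin(90 degrees) = -y, y' = x*sin(90 degrees) + y*cos(90 degrees) = x

Substituting into 3x^2 + 3y^2:
3(-y)^2 + 3(x)^2
= 3x^2 + 3y^2

This equals the original expression 3x^2 + 3y^2, so it IS invariant.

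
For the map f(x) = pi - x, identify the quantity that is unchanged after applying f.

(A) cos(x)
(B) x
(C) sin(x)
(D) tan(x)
C

For f(x) = pi - x:
sin(pi - x) = sin(x), so sine is invariant under this transformation.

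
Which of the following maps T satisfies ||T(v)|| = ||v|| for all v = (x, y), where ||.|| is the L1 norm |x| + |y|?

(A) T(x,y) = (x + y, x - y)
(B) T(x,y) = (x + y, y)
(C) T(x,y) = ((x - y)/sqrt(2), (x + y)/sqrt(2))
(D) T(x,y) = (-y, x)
D

A transformation preserves a norm if ||T(v)|| = ||v|| for every v; a single vector where the norm changes rules an option out.

(A) T(x,y) = (x + y, x - y): v = (1, 0) has norm |1| + |0| = 1, but T(v) = (1, 1) has norm 2 -- not preserved.
(B) T(x,y) = (x + y, y): v = (0, 1) has norm |0| + |1| = 1, but T(v) = (1, 1) has norm 2 -- not preserved.
(C) T(x,y) = ((x - y)/sqrt(2), (x + y)/sqrt(2)): v = (1, 0) has norm |1| + |0| = 1, but T(v) = (sqrt(2)/2, sqrt(2)/2) has norm sqrt(2) -- not preserved.
(D) T(x,y) = (-y, x): preserves the norm -- it only permutes the coordinates and/or flips signs, which leaves |x| + |y| unchanged.

Therefore the answer is (D).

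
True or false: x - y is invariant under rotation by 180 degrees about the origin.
False

Applying rotation by 180 degrees: x' = x*cos(180 degrees) - y*sin(180 degrees) = -x, y' = x*sin(180 degrees) + y*cos(180 degrees) = -y

Substituting into x - y:
(-x) - (-y)
= -x + y

This differs from the original expression x - y, so it is NOT invariant.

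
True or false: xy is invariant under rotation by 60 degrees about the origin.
False

Applying rotation by 60 degrees: x' = x*cos(60 degrees) - y*sin(60 degrees) = x/2 - sqrt(3)y/2, y' = x*sin(60 degrees) + y*cos(60 degrees) = sqrt(3)x/2 + y/2

Substituting into xy:
(x/2 - sqrt(3)y/2)(sqrt(3)x/2 + y/2)
= sqrt(3)x^2/4 - xy/2 - sqrt(3)y^2/4

This differs from the original expression xy, so it is NOT invariant.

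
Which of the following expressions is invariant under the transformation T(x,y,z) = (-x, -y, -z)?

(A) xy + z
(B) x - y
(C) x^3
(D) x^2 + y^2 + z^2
D

Apply T(x,y,z) = (-x, -y, -z) to each option, i.e. replace (x, y, z) by the transformed coordinates.
Substitute the transformed coordinates into each option and compare with the original:
(A) xy + z  ->  (-x)(-y) + (-z) = xy - z   [differs from xy + z: not invariant]
(B) x - y  ->  (-x) - (-y) = -x + y   [differs from x - y: not invariant]
(C) x^3  ->  (-x)^3 = -x^3   [differs from x^3: not invariant]
(D) x^2 + y^2 + z^2  ->  (-x)^2 + (-y)^2 + (-z)^2 = x^2 + y^2 + z^2   [equals x^2 + y^2 + z^2: invariant]

Only option (D), x^2 + y^2 + z^2, is unchanged by the transformation.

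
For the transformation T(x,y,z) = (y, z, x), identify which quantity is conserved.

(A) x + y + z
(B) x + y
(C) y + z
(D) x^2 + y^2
A

Apply T(x,y,z) = (y, z, x) to each option, i.e. replace (x, y, z) by the transformed coordinates.
Substitute the transformed coordinates into each option and compare with the original:
(A) x + y + z  ->  (y) + (z) + (x) = x + y + z   [equals x + y + z: invariant]
(B) x + y  ->  (y) + (z) = y + z   [differs from x + y: not invariant]
(C) y + z  ->  (z) + (x) = x + z   [differs from y + z: not invariant]
(D) x^2 + y^2  ->  (y)^2 + (z)^2 = y^2 + z^2   [differs from x^2 + y^2: not invariant]

Only option (A), x + y + z, is unchanged by the transformation.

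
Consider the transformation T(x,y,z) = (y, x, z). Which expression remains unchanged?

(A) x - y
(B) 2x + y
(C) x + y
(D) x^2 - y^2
C

Apply T(x,y,z) = (y, x, z) to each option, i.e. replace (x, y, z) by the transformed coordinates.
Substitute the transformed coordinates into each option and compare with the original:
(A) x - y  ->  (y) - (x) = -x + y   [differs from x - y: not invariant]
(B) 2x + y  ->  2(y) + (x) = x + 2y   [differs from 2x + y: not invariant]
(C) x + y  ->  (y) + (x) = x + y   [equals x + y: invariant]
(D) x^2 - y^2  ->  (y)^2 - (x)^2 = -x^2 + y^2   [differs from x^2 - y^2: not invariant]

Only option (C), x + y, is unchanged by the transformation.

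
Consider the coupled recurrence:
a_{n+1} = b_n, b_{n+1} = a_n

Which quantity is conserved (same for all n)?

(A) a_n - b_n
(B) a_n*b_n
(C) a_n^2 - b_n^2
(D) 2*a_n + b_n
B

Replace a_n by a_{n+1} = b_n and b_n by b_{n+1} = a_n in each option and simplify:
(A) a_n - b_n  ->  (b_n) - (a_n) = -a_n + b_n   [not conserved]
(B) a_n*b_n  ->  (b_n)*(a_n) = a_n*b_n   [conserved]
(C) a_n^2 - b_n^2  ->  (b_n)^2 - (a_n)^2 = -a_n^2 + b_n^2   [not conserved]
(D) 2*a_n + b_n  ->  2*(b_n) + (a_n) = a_n + 2*b_n   [not conserved]

Only (B) a_n*b_n returns to itself after one step, so it is the conserved quantity.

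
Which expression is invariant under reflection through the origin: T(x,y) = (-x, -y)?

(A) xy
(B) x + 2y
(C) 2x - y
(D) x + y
A

The map is reflection through the origin: T(x,y) = (-x, -y).
Substitute the transformed coordinates into each option and compare with the original:
(A) xy  ->  (-x)(-y) = xy   [equals xy: invariant]
(B) x + 2y  ->  (-x) + 2(-y) = -x - 2y   [differs from x + 2y: not invariant]
(C) 2x - y  ->  2(-x) - (-y) = -2x + y   [differs from 2x - y: not invariant]
(D) x + y  ->  (-x) + (-y) = -x - y   [differs from x + y: not invariant]

Only option (A), xy, is unchanged by the transformation.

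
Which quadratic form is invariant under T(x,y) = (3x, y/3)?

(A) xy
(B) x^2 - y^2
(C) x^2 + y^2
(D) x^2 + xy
A

T multiplies x by 3 and divides y by 3.
Substitute the transformed coordinates into each option and compare with the original:
(A) xy  ->  (3x)(y/3) = xy   [equals xy: invariant]
(B) x^2 - y^2  ->  (3x)^2 - (y/3)^2 = 9x^2 - y^2/9   [differs from x^2 - y^2: not invariant]
(C) x^2 + y^2  ->  (3x)^2 + (y/3)^2 = 9x^2 + y^2/9   [differs from x^2 + y^2: not invariant]
(D) x^2 + xy  ->  (3x)^2 + (3x)(y/3) = 9x^2 + xy   [differs from x^2 + xy: not invariant]

Only option (A), xy, is unchanged by the transformation.
The factors 3 and 1/3 cancel only in the pure product xy.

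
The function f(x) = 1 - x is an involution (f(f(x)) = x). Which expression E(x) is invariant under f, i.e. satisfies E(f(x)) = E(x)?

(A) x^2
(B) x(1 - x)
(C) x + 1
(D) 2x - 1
B

Replace x by f(x) = 1 - x in each option and simplify. As a quick numerical cross-check, also compare E(3) with E(f(3)) = E(-2).

(A) x^2  ->  (1 - x)^2 = (x - 1)^2; check: E(3) = 9 but E(-2) = 4.   [not invariant]
(B) x(1 - x)  ->  (1 - x)(1 - (1 - x)), which simplifies back to x(1 - x); check: E(3) = -6, E(-2) = -6.   [invariant]
(C) x + 1  ->  (1 - x) + 1 = 2 - x; check: E(3) = 4 but E(-2) = -1.   [not invariant]
(D) 2x - 1  ->  2(1 - x) - 1 = 1 - 2x; check: E(3) = 5 but E(-2) = -5.   [not invariant]

Only (B) is unchanged. E is symmetric under swapping x with f(x) = 1 - x, which is exactly what an involution does.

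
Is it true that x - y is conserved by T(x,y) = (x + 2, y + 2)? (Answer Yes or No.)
Yes

Substitute T(x,y) = (x + 2, y + 2) into the expression and compare with the original.

Original: x - y
After applying T: (x + 2) - (y + 2) = x - y

This is identical to the original x - y, so the expression is invariant.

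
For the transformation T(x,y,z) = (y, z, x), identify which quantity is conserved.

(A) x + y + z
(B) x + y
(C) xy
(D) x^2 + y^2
A

Apply T(x,y,z) = (y, z, x) to each option, i.e. replace (x, y, z) by the transformed coordinates.
Substitute the transformed coordinates into each option and compare with the original:
(A) x + y + z  ->  (y) + (z) + (x) = x + y + z   [equals x + y + z: invariant]
(B) x + y  ->  (y) + (z) = y + z   [differs from x + y: not invariant]
(C) xy  ->  (y)(z) = yz   [differs from xy: not invariant]
(D) x^2 + y^2  ->  (y)^2 + (z)^2 = y^2 + z^2   [differs from x^2 + y^2: not invariant]

Only option (A), x + y + z, is unchanged by the transformation.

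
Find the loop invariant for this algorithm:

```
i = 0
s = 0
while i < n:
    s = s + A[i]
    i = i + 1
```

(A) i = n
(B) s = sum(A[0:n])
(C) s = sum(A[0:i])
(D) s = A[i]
C

A loop invariant must hold before the first iteration and be re-established by every execution of the body.

(C) s = sum(A[0:i]): Initially i = 0 and s = 0 = sum of the empty slice A[0:0]. If s = sum(A[0:i]) holds at the top of an iteration, the body sets s to sum(A[0:i]) + A[i] = sum(A[0:i+1]) and then i to i+1, so s = sum(A[0:i]) holds again. At exit i = n, giving s = sum(A[0:n]).

The other options fail:
(A) i = n: false initially (i = 0); it is the exit condition, not an invariant.
(B) s = sum(A[0:n]): false before the loop (s = 0, not the full sum) -- it only becomes true at exit.
(D) s = A[i]: after the first iteration s = A[0] but i = 1, so s = A[i] compares s with the wrong element (and fails in general).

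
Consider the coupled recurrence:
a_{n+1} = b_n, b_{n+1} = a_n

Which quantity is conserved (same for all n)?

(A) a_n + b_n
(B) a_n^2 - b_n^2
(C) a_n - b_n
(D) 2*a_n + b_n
A

Replace a_n by a_{n+1} = b_n and b_n by b_{n+1} = a_n in each option and simplify:
(A) a_n + b_n  ->  (b_n) + (a_n) = a_n + b_n   [conserved]
(B) a_n^2 - b_n^2  ->  (b_n)^2 - (a_n)^2 = -a_n^2 + b_n^2   [not conserved]
(C) a_n - b_n  ->  (b_n) - (a_n) = -a_n + b_n   [not conserved]
(D) 2*a_n + b_n  ->  2*(b_n) + (a_n) = a_n + 2*b_n   [not conserved]

Only (A) a_n + b_n returns to itself after one step, so it is the conserved quantity.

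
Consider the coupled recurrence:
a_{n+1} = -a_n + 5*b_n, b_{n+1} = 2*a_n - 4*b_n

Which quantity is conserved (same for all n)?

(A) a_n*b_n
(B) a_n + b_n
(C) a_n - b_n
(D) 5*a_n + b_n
B

Replace a_n by a_{n+1} = -a_n + 5*b_n and b_n by b_{n+1} = 2*a_n - 4*b_n in each option and simplify:
(A) a_n*b_n  ->  (-a_n + 5*b_n)*(2*a_n - 4*b_n) = -2*a_n^2 + 14*a_n*b_n - 20*b_n^2   [not conserved]
(B) a_n + b_n  ->  (-a_n + 5*b_n) + (2*a_n - 4*b_n) = a_n + b_n   [conserved]
(C) a_n - b_n  ->  (-a_n + 5*b_n) - (2*a_n - 4*b_n) = -3*a_n + 9*b_n   [not conserved]
(D) 5*a_n + b_n  ->  5*(-a_n + 5*b_n) + (2*a_n - 4*b_n) = -3*a_n + 21*b_n   [not conserved]

Only (B) a_n + b_n returns to itself after one step, so it is the conserved quantity.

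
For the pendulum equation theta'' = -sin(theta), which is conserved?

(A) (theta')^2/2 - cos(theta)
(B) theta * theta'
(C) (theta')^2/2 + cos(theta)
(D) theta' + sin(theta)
A

A first integral I satisfies dI/dt = 0 along every solution. Differentiate each option and use the equation of motion:
(A) d/dt[(theta')^2/2 - cos(theta)] = theta' theta'' + sin(theta) theta' = theta'(-sin(theta)) + theta' sin(theta) = 0
(B) d/dt[theta * theta'] = (theta')^2 + theta theta'' = (theta')^2 - theta sin(theta), not identically 0
(C) d/dt[(theta')^2/2 + cos(theta)] = theta' theta'' - sin(theta) theta' = -2 theta' sin(theta), not identically 0
(D) d/dt[theta' + sin(theta)] = theta'' + cos(theta) theta' = -sin(theta) + theta' cos(theta), not identically 0

Only (A) has zero time-derivative. This is the total energy: kinetic (theta')^2/2 plus potential -cos(theta).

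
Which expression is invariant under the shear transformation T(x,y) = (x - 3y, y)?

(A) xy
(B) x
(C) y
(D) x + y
C

Under the shear T(x,y) = (x - 3y, y):
Substitute the transformed coordinates into each option and compare with the original:
(A) xy  ->  (x - 3y)(y) = xy - 3y^2   [differs from xy: not invariant]
(B) x  ->  (x - 3y) = x - 3y   [differs from x: not invariant]
(C) y  ->  (y) = y   [equals y: invariant]
(D) x + y  ->  (x - 3y) + (y) = x - 2y   [differs from x + y: not invariant]

Only option (C), y, is unchanged by the transformation.
A horizontal shear moves points parallel to the x-axis, so the y-coordinate (and any function of y alone) is unchanged.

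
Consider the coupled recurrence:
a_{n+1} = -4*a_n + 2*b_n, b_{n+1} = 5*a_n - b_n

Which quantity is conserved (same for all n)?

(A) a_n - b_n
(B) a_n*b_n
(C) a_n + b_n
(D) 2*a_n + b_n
C

Replace a_n by a_{n+1} = -4*a_n + 2*b_n and b_n by b_{n+1} = 5*a_n - b_n in each option and simplify:
(A) a_n - b_n  ->  (-4*a_n + 2*b_n) - (5*a_n - b_n) = -9*a_n + 3*b_n   [not conserved]
(B) a_n*b_n  ->  (-4*a_n + 2*b_n)*(5*a_n - b_n) = -20*a_n^2 + 14*a_n*b_n - 2*b_n^2   [not conserved]
(C) a_n + b_n  ->  (-4*a_n + 2*b_n) + (5*a_n - b_n) = a_n + b_n   [conserved]
(D) 2*a_n + b_n  ->  2*(-4*a_n + 2*b_n) + (5*a_n - b_n) = -3*a_n + 3*b_n   [not conserved]

Only (C) a_n + b_n returns to itself after one step, so it is the conserved quantity.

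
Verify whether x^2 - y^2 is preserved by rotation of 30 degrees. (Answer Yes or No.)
No

Applying rotation by 30 degrees: x' = x*cos(30 degrees) - y*sin(30 degrees) = sqrt(3)x/2 - y/2, y' = x*sin(30 degrees) + y*cos(30 degrees) = x/2 + sqrt(3)y/2

Substituting into x^2 - y^2:
(sqrt(3)x/2 - y/2)^2 - (x/2 + sqrt(3)y/2)^2
= x^2/2 - sqrt(3)xy - y^2/2

This differs from the original expression x^2 - y^2, so it is NOT invariant.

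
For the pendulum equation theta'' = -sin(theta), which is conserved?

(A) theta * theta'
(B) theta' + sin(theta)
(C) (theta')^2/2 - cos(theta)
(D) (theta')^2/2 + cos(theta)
C

A first integral I satisfies dI/dt = 0 along every solution. Differentiate each option and use the equation of motion:
(A) d/dt[theta * theta'] = (theta')^2 + theta theta'' = (theta')^2 - theta sin(theta), not identically 0
(B) d/dt[theta' + sin(theta)] = theta'' + cos(theta) theta' = -sin(theta) + theta' cos(theta), not identically 0
(C) d/dt[(theta')^2/2 - cos(theta)] = theta' theta'' + sin(theta) theta' = theta'(-sin(theta)) + theta' sin(theta) = 0
(D) d/dt[(theta')^2/2 + cos(theta)] = theta' theta'' - sin(theta) theta' = -2 theta' sin(theta), not identically 0

Only (C) has zero time-derivative. This is the total energy: kinetic (theta')^2/2 plus potential -cos(theta).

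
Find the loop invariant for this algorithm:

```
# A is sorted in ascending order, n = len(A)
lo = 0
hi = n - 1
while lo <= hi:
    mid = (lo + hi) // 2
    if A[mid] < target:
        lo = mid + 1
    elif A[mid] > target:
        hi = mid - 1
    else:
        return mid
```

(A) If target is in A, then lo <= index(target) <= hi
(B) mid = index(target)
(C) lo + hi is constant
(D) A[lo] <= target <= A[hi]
A

A loop invariant must hold before the first iteration and be re-established by every execution of the body.

(A) If target is in A, then lo <= index(target) <= hi: Before the loop [lo, hi] = [0, n-1] covers every index. When A[mid] < target, sortedness puts target strictly to the right of mid, so setting lo = mid + 1 keeps index(target) in [lo, hi]; symmetrically for hi = mid - 1. Hence 'if target is in A then lo <= index(target) <= hi' holds after every iteration, and when lo > hi it proves target is absent.

The other options fail:
(B) mid = index(target): mid is just the current probe; it equals index(target) only on the iteration that returns.
(C) lo + hi is constant: each iteration moves exactly one of lo, hi, so lo + hi changes (e.g. 0 + (n-1) becomes (mid+1) + (n-1)).
(D) A[lo] <= target <= A[hi]: fails when target is not in A (e.g. target < A[0] already violates it before the loop), so it is not maintained in general.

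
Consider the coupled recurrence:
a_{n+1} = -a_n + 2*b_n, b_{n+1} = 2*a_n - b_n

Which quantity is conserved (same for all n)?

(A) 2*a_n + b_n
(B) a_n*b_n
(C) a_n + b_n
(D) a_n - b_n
C

Replace a_n by a_{n+1} = -a_n + 2*b_n and b_n by b_{n+1} = 2*a_n - b_n in each option and simplify:
(A) 2*a_n + b_n  ->  2*(-a_n + 2*b_n) + (2*a_n - b_n) = 3*b_n   [not conserved]
(B) a_n*b_n  ->  (-a_n + 2*b_n)*(2*a_n - b_n) = -2*a_n^2 + 5*a_n*b_n - 2*b_n^2   [not conserved]
(C) a_n + b_n  ->  (-a_n + 2*b_n) + (2*a_n - b_n) = a_n + b_n   [conserved]
(D) a_n - b_n  ->  (-a_n + 2*b_n) - (2*a_n - b_n) = -3*a_n + 3*b_n   [not conserved]

Only (C) a_n + b_n returns to itself after one step, so it is the conserved quantity.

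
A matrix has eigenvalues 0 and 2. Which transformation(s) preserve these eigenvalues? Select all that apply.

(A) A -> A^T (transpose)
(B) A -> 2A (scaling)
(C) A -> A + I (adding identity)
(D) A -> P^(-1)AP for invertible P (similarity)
A and D

Eigenvalues are preserved by:
1. Similarity transformations: A -> P^(-1)AP (same characteristic polynomial)
2. Transpose: A^T has the same eigenvalues as A

Eigenvalues are NOT preserved by:
- Adding identity: eigenvalues become 0+1, 2+1
- Scaling: eigenvalues become 0, 4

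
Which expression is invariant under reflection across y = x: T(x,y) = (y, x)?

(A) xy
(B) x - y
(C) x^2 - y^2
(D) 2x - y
A

The map is reflection across y = x: T(x,y) = (y, x).
Substitute the transformed coordinates into each option and compare with the original:
(A) xy  ->  (y)(x) = xy   [equals xy: invariant]
(B) x - y  ->  (y) - (x) = -x + y   [differs from x - y: not invariant]
(C) x^2 - y^2  ->  (y)^2 - (x)^2 = -x^2 + y^2   [differs from x^2 - y^2: not invariant]
(D) 2x - y  ->  2(y) - (x) = -x + 2y   [differs from 2x - y: not invariant]

Only option (A), xy, is unchanged by the transformation.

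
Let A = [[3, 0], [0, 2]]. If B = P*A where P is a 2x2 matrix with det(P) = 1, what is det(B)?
6

By the multiplicative property of determinants, det(B) = det(P*A) = det(P) * det(A) = det(A),
so the determinant is invariant under multiplication by any determinant-1 matrix; we just need det(A).

det(A) = (3)(2) - (0)(0) = 6 - 0 = 6

Therefore det(B) = 1 * 6 = 6.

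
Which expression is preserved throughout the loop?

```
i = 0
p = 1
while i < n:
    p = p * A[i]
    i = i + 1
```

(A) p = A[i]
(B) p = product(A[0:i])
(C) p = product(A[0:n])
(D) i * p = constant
B

A loop invariant must hold before the first iteration and be re-established by every execution of the body.

(B) p = product(A[0:i]): Initially i = 0 and p = 1 = product of the empty slice A[0:0]. If p = product(A[0:i]) holds at the top of an iteration, the body sets p to product(A[0:i]) * A[i] = product(A[0:i+1]) and then i to i+1, so the property is restored. At exit i = n, giving p = product(A[0:n]).

The other options fail:
(A) p = A[i]: after the first iteration p = A[0] but i = 1; in general p is a product of several elements, not a single one.
(C) p = product(A[0:n]): false before the loop (p = 1, not the full product) -- it only becomes true at exit.
(D) i * p = constant: initially i * p = 0, but after one iteration it is 1 * A[0], which is nonzero in general.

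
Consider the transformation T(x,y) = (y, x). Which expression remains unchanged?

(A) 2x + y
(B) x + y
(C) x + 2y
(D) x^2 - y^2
B

An expression E(x,y) is invariant under T if E(T(x,y)) = E(x,y). Here T(x,y) = (y, x).
Substitute the transformed coordinates into each option and compare with the original:
(A) 2x + y  ->  2(y) + (x) = x + 2y   [differs from 2x + y: not invariant]
(B) x + y  ->  (y) + (x) = x + y   [equals x + y: invariant]
(C) x + 2y  ->  (y) + 2(x) = 2x + y   [differs from x + 2y: not invariant]
(D) x^2 - y^2  ->  (y)^2 - (x)^2 = -x^2 + y^2   [differs from x^2 - y^2: not invariant]

Only option (B), x + y, is unchanged by the transformation.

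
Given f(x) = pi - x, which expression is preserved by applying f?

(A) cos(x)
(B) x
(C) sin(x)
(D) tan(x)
C

For f(x) = pi - x:
sin(pi - x) = sin(x), so sine is invariant under this transformation.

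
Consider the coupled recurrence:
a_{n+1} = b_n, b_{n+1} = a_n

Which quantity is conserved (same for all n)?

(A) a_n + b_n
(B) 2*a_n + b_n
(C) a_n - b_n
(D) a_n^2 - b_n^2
A

Replace a_n by a_{n+1} = b_n and b_n by b_{n+1} = a_n in each option and simplify:
(A) a_n + b_n  ->  (b_n) + (a_n) = a_n + b_n   [conserved]
(B) 2*a_n + b_n  ->  2*(b_n) + (a_n) = a_n + 2*b_n   [not conserved]
(C) a_n - b_n  ->  (b_n) - (a_n) = -a_n + b_n   [not conserved]
(D) a_n^2 - b_n^2  ->  (b_n)^2 - (a_n)^2 = -a_n^2 + b_n^2   [not conserved]

Only (A) a_n + b_n returns to itself after one step, so it is the conserved quantity.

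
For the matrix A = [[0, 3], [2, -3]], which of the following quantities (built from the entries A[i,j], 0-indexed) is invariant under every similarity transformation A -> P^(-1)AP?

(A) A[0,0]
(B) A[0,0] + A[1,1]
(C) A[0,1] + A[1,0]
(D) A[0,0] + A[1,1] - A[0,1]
B

A[0,0] + A[1,1] is the trace of A. By the cyclic property of the trace, tr(P^(-1)AP) = tr(APP^(-1)) = tr(A), so it is the same for every matrix similar to A.

The other combinations are not similarity invariants. For example, take P = [[1, 1], [0, 1]] (det P = 1), so P^(-1) = [[1, -1], [0, 1]] and
B = P^(-1)AP = [[-2, 4], [2, -1]].
Evaluating each option on A and on B:
(A) A[0,0]: 0 for A, -2 for B -> changes
(B) A[0,0] + A[1,1]: -3 for A, -3 for B -> unchanged
(C) A[0,1] + A[1,0]: 5 for A, 6 for B -> changes
(D) A[0,0] + A[1,1] - A[0,1]: -6 for A, -7 for B -> changes

Only (B) A[0,0] + A[1,1] = -3 survives (and it does so for every P, not just this one), so it is the invariant.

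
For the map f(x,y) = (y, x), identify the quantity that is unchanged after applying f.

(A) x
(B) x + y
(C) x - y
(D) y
B

For f(x,y) = (y, x):
After applying f: x' = y, y' = x. So x' + y' = y + x = x + y.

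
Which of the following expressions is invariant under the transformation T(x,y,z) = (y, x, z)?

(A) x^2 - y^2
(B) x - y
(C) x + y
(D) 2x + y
C

Apply T(x,y,z) = (y, x, z) to each option, i.e. replace (x, y, z) by the transformed coordinates.
Substitute the transformed coordinates into each option and compare with the original:
(A) x^2 - y^2  ->  (y)^2 - (x)^2 = -x^2 + y^2   [differs from x^2 - y^2: not invariant]
(B) x - y  ->  (y) - (x) = -x + y   [differs from x - y: not invariant]
(C) x + y  ->  (y) + (x) = x + y   [equals x + y: invariant]
(D) 2x + y  ->  2(y) + (x) = x + 2y   [differs from 2x + y: not invariant]

Only option (C), x + y, is unchanged by the transformation.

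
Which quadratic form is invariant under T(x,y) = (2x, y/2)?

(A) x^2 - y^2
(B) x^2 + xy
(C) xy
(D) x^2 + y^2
C

T multiplies x by 2 and divides y by 2.
Substitute the transformed coordinates into each option and compare with the original:
(A) x^2 - y^2  ->  (2x)^2 - (y/2)^2 = 4x^2 - y^2/4   [differs from x^2 - y^2: not invariant]
(B) x^2 + xy  ->  (2x)^2 + (2x)(y/2) = 4x^2 + xy   [differs from x^2 + xy: not invariant]
(C) xy  ->  (2x)(y/2) = xy   [equals xy: invariant]
(D) x^2 + y^2  ->  (2x)^2 + (y/2)^2 = 4x^2 + y^2/4   [differs from x^2 + y^2: not invariant]

Only option (C), xy, is unchanged by the transformation.
The factors 2 and 1/2 cancel only in the pure product xy.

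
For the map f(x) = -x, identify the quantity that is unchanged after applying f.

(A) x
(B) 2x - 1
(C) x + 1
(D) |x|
D

For f(x) = -x:
Applying f replaces x by -x. Since |-x| = |x|, the absolute value is unchanged by f, whereas x -> -x, 2x - 1 -> -2x - 1 and x + 1 -> -x + 1 all change.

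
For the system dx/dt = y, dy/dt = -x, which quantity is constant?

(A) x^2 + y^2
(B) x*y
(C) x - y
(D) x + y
A

A first integral I satisfies dI/dt = 0 along every solution. Differentiate each option and use the equation of motion:
(A) d/dt[x^2 + y^2] = 2x*dx/dt + 2y*dy/dt = 2x*y + 2y*(-x) = 0
(B) d/dt[x*y] = (dx/dt)y + x(dy/dt) = y^2 - x^2, not identically 0
(C) d/dt[x - y] = y - (-x) = x + y, not identically 0
(D) d/dt[x + y] = y + (-x) = y - x, not identically 0

Only (A) has zero time-derivative. So x^2 + y^2 (the squared radius; trajectories are circles) is the conserved quantity.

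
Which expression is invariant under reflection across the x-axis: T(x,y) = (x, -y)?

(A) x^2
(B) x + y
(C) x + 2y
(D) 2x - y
A

The map is reflection across the x-axis: T(x,y) = (x, -y).
Substitute the transformed coordinates into each option and compare with the original:
(A) x^2  ->  (x)^2 = x^2   [equals x^2: invariant]
(B) x + y  ->  (x) + (-y) = x - y   [differs from x + y: not invariant]
(C) x + 2y  ->  (x) + 2(-y) = x - 2y   [differs from x + 2y: not invariant]
(D) 2x - y  ->  2(x) - (-y) = 2x + y   [differs from 2x - y: not invariant]

Only option (A), x^2, is unchanged by the transformation.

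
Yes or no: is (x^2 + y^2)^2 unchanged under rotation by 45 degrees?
Yes

Applying rotation by 45 degrees: x' = x*cos(45 degrees) - y*sin(45 degrees) = sqrt(2)x/2 - sqrt(2)y/2, y' = x*sin(45 degrees) + y*cos(45 degrees) = sqrt(2)x/2 + sqrt(2)y/2

Substituting into (x^2 + y^2)^2:
((sqrt(2)x/2 - sqrt(2)y/2)^2 + (sqrt(2)x/2 + sqrt(2)y/2)^2)^2
= x^4 + 2x^2y^2 + y^4 = (x^2 + y^2)^2

This equals the original expression (x^2 + y^2)^2, so it IS invariant.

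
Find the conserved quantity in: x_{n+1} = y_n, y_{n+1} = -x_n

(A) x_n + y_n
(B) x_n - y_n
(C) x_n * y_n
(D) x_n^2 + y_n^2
D

For the recurrence x_{n+1} = y_n, y_{n+1} = -x_n:

x_{n+1}^2 + y_{n+1}^2 = y_n^2 + (-x_n)^2 = x_n^2 + y_n^2
The sum of squares is conserved (like energy in a harmonic oscillator).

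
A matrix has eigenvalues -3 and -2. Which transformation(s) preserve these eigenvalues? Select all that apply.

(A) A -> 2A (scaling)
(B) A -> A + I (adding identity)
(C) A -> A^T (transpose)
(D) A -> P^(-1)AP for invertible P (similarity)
C and D

Eigenvalues are preserved by:
1. Similarity transformations: A -> P^(-1)AP (same characteristic polynomial)
2. Transpose: A^T has the same eigenvalues as A

Eigenvalues are NOT preserved by:
- Adding identity: eigenvalues become -3+1, -2+1
- Scaling: eigenvalues become -6, -4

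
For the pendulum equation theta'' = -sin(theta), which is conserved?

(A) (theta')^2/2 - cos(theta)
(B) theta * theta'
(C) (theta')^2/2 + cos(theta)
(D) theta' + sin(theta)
A

A first integral I satisfies dI/dt = 0 along every solution. Differentiate each option and use the equation of motion:
(A) d/dt[(theta')^2/2 - cos(theta)] = theta' theta'' + sin(theta) theta' = theta'(-sin(theta)) + theta' sin(theta) = 0
(B) d/dt[theta * theta'] = (theta')^2 + theta theta'' = (theta')^2 - theta sin(theta), not identically 0
(C) d/dt[(theta')^2/2 + cos(theta)] = theta' theta'' - sin(theta) theta' = -2 theta' sin(theta), not identically 0
(D) d/dt[theta' + sin(theta)] = theta'' + cos(theta) theta' = -sin(theta) + theta' cos(theta), not identically 0

Only (A) has zero time-derivative. This is the total energy: kinetic (theta')^2/2 plus potential -cos(theta).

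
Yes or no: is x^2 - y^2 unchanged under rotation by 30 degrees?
No

Applying rotation by 30 degrees: x' = x*cos(30 degrees) - y*sin(30 degrees) = sqrt(3)x/2 - y/2, y' = x*sin(30 degrees) + y*cos(30 degrees) = x/2 + sqrt(3)y/2

Substituting into x^2 - y^2:
(sqrt(3)x/2 - y/2)^2 - (x/2 + sqrt(3)y/2)^2
= x^2/2 - sqrt(3)xy - y^2/2

This differs from the original expression x^2 - y^2, so it is NOT invariant.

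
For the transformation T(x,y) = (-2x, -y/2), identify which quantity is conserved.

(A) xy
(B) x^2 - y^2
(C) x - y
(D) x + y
A

An expression E(x,y) is invariant under T if E(T(x,y)) = E(x,y). Here T(x,y) = (-2x, -y/2).
Substitute the transformed coordinates into each option and compare with the original:
(A) xy  ->  (-2x)(-y/2) = xy   [equals xy: invariant]
(B) x^2 - y^2  ->  (-2x)^2 - (-y/2)^2 = 4x^2 - y^2/4   [differs from x^2 - y^2: not invariant]
(C) x - y  ->  (-2x) - (-y/2) = -2x + y/2   [differs from x - y: not invariant]
(D) x + y  ->  (-2x) + (-y/2) = -2x - y/2   [differs from x + y: not invariant]

Only option (A), xy, is unchanged by the transformation.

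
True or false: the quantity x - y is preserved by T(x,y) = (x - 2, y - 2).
True

Substitute T(x,y) = (x - 2, y - 2) into the expression and compare with the original.

Original: x - y
After applying T: (x - 2) - (y - 2) = x - y

This is identical to the original x - y, so the expression is invariant.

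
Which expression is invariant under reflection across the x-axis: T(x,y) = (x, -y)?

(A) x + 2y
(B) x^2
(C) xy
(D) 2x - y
B

The map is reflection across the x-axis: T(x,y) = (x, -y).
Substitute the transformed coordinates into each option and compare with the original:
(A) x + 2y  ->  (x) + 2(-y) = x - 2y   [differs from x + 2y: not invariant]
(B) x^2  ->  (x)^2 = x^2   [equals x^2: invariant]
(C) xy  ->  (x)(-y) = -xy   [differs from xy: not invariant]
(D) 2x - y  ->  2(x) - (-y) = 2x + y   [differs from 2x - y: not invariant]

Only option (B), x^2, is unchanged by the transformation.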